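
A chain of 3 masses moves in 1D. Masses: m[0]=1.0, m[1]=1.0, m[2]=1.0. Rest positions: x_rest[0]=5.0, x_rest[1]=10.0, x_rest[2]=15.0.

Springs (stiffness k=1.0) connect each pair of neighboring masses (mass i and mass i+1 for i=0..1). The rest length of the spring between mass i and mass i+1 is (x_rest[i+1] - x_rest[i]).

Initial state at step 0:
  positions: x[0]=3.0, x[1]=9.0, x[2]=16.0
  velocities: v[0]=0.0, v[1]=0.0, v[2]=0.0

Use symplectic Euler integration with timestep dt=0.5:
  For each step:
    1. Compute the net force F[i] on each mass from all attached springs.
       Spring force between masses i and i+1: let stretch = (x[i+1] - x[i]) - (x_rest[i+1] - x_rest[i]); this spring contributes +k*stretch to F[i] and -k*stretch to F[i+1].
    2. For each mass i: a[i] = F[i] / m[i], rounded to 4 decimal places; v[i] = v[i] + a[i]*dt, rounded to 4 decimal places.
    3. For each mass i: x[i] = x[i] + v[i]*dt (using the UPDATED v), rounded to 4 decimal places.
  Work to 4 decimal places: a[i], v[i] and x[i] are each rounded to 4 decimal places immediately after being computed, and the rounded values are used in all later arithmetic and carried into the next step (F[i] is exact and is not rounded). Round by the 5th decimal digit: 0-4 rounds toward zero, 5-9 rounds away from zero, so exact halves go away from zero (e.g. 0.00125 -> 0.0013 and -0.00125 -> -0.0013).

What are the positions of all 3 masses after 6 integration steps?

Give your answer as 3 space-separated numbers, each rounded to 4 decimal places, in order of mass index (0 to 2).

Answer: 6.0325 9.0024 12.9657

Derivation:
Step 0: x=[3.0000 9.0000 16.0000] v=[0.0000 0.0000 0.0000]
Step 1: x=[3.2500 9.2500 15.5000] v=[0.5000 0.5000 -1.0000]
Step 2: x=[3.7500 9.5625 14.6875] v=[1.0000 0.6250 -1.6250]
Step 3: x=[4.4532 9.7032 13.8438] v=[1.4063 0.2813 -1.6875]
Step 4: x=[5.2189 9.5665 13.2149] v=[1.5313 -0.2734 -1.2578]
Step 5: x=[5.8215 9.2550 12.9239] v=[1.2051 -0.6230 -0.5820]
Step 6: x=[6.0325 9.0024 12.9657] v=[0.4219 -0.5053 0.0836]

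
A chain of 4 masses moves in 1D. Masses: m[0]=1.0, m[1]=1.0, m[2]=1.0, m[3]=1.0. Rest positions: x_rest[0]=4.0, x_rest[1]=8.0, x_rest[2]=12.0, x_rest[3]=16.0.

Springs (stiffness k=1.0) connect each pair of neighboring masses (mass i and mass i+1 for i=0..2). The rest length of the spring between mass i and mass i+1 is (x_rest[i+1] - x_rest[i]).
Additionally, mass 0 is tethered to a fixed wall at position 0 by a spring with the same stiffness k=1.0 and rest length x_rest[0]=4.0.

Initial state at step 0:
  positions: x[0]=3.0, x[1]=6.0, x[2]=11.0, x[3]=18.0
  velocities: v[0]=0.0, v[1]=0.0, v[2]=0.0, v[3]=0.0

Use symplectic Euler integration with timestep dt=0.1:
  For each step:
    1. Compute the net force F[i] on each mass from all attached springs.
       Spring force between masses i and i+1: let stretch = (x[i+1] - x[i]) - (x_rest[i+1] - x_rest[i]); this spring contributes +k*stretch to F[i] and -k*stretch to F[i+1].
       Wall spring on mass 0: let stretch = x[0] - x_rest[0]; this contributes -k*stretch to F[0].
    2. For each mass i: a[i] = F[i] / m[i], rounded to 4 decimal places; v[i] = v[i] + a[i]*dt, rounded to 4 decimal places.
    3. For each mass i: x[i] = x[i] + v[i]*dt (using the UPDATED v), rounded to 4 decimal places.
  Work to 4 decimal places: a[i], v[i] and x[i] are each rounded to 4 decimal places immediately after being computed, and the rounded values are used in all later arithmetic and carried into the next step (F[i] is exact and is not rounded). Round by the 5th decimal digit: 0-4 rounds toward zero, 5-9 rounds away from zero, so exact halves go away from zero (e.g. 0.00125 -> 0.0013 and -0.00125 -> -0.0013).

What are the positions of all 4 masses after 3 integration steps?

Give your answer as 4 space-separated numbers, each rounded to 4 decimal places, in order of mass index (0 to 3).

Answer: 3.0010 6.1190 11.1175 17.8225

Derivation:
Step 0: x=[3.0000 6.0000 11.0000 18.0000] v=[0.0000 0.0000 0.0000 0.0000]
Step 1: x=[3.0000 6.0200 11.0200 17.9700] v=[0.0000 0.2000 0.2000 -0.3000]
Step 2: x=[3.0002 6.0598 11.0595 17.9105] v=[0.0020 0.3980 0.3950 -0.5950]
Step 3: x=[3.0010 6.1190 11.1175 17.8225] v=[0.0079 0.5920 0.5801 -0.8801]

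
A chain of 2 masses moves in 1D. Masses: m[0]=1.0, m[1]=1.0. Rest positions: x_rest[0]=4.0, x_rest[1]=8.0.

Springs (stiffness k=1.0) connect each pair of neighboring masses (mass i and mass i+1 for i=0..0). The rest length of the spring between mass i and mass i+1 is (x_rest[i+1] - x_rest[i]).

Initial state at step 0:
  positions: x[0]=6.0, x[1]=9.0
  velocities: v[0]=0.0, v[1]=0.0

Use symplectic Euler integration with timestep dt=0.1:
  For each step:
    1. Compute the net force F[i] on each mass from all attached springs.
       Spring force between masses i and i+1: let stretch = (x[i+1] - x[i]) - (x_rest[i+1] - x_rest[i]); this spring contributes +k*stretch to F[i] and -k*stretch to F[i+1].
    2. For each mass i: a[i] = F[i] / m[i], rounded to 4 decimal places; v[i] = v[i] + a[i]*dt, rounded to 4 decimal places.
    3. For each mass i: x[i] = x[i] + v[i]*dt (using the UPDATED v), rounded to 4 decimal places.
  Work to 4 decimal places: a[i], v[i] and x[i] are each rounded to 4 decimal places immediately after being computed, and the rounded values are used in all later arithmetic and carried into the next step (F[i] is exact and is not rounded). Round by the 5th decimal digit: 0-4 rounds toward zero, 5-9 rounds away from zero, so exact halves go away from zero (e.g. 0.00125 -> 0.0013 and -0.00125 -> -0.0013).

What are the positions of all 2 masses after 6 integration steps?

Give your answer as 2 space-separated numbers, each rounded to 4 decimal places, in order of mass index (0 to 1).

Answer: 5.8037 9.1963

Derivation:
Step 0: x=[6.0000 9.0000] v=[0.0000 0.0000]
Step 1: x=[5.9900 9.0100] v=[-0.1000 0.1000]
Step 2: x=[5.9702 9.0298] v=[-0.1980 0.1980]
Step 3: x=[5.9410 9.0590] v=[-0.2920 0.2920]
Step 4: x=[5.9030 9.0970] v=[-0.3802 0.3802]
Step 5: x=[5.8569 9.1431] v=[-0.4608 0.4608]
Step 6: x=[5.8037 9.1963] v=[-0.5322 0.5322]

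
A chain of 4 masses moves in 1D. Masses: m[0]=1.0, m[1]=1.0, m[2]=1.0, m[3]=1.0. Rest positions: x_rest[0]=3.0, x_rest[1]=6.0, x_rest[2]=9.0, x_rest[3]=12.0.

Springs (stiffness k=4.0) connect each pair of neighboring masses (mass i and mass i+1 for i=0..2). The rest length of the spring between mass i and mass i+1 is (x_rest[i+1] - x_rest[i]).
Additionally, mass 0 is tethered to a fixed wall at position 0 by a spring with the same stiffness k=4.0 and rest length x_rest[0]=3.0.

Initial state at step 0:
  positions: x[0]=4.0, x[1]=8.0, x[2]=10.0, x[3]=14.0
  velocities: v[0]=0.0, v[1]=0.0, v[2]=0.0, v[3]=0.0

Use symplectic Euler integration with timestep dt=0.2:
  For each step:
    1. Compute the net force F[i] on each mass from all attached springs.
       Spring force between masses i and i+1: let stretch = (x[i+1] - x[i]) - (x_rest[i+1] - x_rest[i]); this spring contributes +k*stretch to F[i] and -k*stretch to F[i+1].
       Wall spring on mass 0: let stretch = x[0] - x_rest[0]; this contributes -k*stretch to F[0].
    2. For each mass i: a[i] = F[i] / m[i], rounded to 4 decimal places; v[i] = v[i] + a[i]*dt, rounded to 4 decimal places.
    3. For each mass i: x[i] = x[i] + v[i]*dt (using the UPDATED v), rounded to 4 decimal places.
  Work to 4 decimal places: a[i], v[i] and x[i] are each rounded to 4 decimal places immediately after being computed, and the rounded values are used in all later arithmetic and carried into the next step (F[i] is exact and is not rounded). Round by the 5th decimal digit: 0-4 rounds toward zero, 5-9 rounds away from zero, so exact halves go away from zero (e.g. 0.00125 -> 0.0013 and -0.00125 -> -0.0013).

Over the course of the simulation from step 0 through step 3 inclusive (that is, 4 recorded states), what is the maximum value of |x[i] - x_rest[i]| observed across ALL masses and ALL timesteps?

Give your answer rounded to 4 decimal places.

Step 0: x=[4.0000 8.0000 10.0000 14.0000] v=[0.0000 0.0000 0.0000 0.0000]
Step 1: x=[4.0000 7.6800 10.3200 13.8400] v=[0.0000 -1.6000 1.6000 -0.8000]
Step 2: x=[3.9488 7.1936 10.7808 13.5968] v=[-0.2560 -2.4320 2.3040 -1.2160]
Step 3: x=[3.7850 6.7620 11.1182 13.3830] v=[-0.8192 -2.1581 1.6870 -1.0688]
Max displacement = 2.1182

Answer: 2.1182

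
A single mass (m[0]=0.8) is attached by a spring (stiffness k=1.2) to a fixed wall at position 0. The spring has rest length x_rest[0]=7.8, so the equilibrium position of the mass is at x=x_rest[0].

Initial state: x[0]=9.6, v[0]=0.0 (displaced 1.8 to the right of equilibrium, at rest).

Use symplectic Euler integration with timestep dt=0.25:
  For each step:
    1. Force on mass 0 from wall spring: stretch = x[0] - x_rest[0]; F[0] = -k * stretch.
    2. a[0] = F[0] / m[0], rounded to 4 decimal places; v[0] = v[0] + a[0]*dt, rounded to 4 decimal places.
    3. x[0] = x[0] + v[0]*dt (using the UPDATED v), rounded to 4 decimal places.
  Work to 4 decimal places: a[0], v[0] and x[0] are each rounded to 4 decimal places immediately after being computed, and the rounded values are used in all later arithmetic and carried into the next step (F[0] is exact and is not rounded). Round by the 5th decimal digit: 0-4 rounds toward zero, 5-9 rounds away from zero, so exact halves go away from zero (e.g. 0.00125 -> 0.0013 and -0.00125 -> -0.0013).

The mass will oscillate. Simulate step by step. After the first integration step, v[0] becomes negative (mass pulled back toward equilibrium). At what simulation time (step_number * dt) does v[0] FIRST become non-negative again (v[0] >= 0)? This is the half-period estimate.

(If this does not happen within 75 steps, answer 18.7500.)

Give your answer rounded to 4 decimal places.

Step 0: x=[9.6000] v=[0.0000]
Step 1: x=[9.4313] v=[-0.6750]
Step 2: x=[9.1096] v=[-1.2868]
Step 3: x=[8.6651] v=[-1.7779]
Step 4: x=[8.1395] v=[-2.1023]
Step 5: x=[7.5821] v=[-2.2296]
Step 6: x=[7.0451] v=[-2.1479]
Step 7: x=[6.5789] v=[-1.8648]
Step 8: x=[6.2272] v=[-1.4069]
Step 9: x=[6.0229] v=[-0.8171]
Step 10: x=[5.9852] v=[-0.1507]
Step 11: x=[6.1177] v=[0.5299]
First v>=0 after going negative at step 11, time=2.7500

Answer: 2.7500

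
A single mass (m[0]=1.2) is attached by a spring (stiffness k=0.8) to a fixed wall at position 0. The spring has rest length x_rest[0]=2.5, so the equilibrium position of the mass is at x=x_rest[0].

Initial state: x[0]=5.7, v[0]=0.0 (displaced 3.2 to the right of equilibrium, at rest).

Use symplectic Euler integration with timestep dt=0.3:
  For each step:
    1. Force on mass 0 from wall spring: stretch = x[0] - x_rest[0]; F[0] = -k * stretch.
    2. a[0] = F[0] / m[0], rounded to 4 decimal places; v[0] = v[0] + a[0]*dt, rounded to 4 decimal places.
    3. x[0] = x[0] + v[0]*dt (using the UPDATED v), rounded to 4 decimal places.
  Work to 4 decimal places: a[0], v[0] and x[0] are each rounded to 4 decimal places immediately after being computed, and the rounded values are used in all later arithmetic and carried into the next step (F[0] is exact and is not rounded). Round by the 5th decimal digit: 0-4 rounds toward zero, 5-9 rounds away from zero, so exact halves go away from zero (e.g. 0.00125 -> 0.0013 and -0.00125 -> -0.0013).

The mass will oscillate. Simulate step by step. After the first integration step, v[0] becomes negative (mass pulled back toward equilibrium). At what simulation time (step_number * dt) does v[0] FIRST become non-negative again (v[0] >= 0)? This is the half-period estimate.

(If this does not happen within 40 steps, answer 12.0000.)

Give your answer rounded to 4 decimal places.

Step 0: x=[5.7000] v=[0.0000]
Step 1: x=[5.5080] v=[-0.6400]
Step 2: x=[5.1355] v=[-1.2416]
Step 3: x=[4.6049] v=[-1.7687]
Step 4: x=[3.9480] v=[-2.1897]
Step 5: x=[3.2042] v=[-2.4793]
Step 6: x=[2.4181] v=[-2.6202]
Step 7: x=[1.6370] v=[-2.6038]
Step 8: x=[0.9076] v=[-2.4312]
Step 9: x=[0.2738] v=[-2.1127]
Step 10: x=[-0.2265] v=[-1.6675]
Step 11: x=[-0.5632] v=[-1.1222]
Step 12: x=[-0.7161] v=[-0.5096]
Step 13: x=[-0.6760] v=[0.1336]
First v>=0 after going negative at step 13, time=3.9000

Answer: 3.9000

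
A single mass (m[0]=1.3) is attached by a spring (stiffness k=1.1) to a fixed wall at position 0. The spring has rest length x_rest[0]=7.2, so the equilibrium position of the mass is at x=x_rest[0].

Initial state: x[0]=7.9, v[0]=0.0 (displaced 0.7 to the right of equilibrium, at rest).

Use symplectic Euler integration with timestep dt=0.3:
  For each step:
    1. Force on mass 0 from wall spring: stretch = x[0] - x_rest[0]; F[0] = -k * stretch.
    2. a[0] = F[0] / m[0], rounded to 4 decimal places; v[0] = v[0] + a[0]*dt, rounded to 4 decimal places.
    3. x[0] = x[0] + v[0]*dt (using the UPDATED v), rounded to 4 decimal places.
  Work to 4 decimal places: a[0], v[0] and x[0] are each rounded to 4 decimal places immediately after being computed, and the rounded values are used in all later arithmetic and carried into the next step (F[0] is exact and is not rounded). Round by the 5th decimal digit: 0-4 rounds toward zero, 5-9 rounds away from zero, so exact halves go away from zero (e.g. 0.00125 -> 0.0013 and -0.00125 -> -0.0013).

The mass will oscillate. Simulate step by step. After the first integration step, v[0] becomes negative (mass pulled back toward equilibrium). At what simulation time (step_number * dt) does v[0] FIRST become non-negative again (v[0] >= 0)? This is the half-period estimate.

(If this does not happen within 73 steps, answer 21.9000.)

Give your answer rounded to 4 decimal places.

Step 0: x=[7.9000] v=[0.0000]
Step 1: x=[7.8467] v=[-0.1777]
Step 2: x=[7.7441] v=[-0.3419]
Step 3: x=[7.6001] v=[-0.4800]
Step 4: x=[7.4256] v=[-0.5816]
Step 5: x=[7.2339] v=[-0.6389]
Step 6: x=[7.0397] v=[-0.6475]
Step 7: x=[6.8577] v=[-0.6068]
Step 8: x=[6.7017] v=[-0.5199]
Step 9: x=[6.5837] v=[-0.3934]
Step 10: x=[6.5126] v=[-0.2370]
Step 11: x=[6.4939] v=[-0.0625]
Step 12: x=[6.5289] v=[0.1168]
First v>=0 after going negative at step 12, time=3.6000

Answer: 3.6000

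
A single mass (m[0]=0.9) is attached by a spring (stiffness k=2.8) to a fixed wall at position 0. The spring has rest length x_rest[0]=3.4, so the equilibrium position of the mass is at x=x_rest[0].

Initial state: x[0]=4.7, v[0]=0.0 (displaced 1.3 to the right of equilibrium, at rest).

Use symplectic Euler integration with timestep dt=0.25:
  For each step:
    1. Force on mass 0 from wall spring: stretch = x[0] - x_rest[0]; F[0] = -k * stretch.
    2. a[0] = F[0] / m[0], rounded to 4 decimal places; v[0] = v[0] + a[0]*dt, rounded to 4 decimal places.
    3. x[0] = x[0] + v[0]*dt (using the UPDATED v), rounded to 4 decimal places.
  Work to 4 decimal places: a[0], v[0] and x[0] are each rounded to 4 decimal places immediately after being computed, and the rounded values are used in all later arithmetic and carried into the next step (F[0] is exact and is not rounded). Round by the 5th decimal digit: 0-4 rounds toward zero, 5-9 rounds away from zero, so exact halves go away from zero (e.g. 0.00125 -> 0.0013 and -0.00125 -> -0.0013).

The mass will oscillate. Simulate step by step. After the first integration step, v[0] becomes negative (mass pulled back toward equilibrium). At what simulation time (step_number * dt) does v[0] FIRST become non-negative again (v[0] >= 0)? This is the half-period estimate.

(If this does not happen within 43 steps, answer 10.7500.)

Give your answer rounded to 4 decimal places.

Step 0: x=[4.7000] v=[0.0000]
Step 1: x=[4.4472] v=[-1.0111]
Step 2: x=[3.9908] v=[-1.8256]
Step 3: x=[3.4195] v=[-2.2851]
Step 4: x=[2.8444] v=[-2.3003]
Step 5: x=[2.3774] v=[-1.8682]
Step 6: x=[2.1092] v=[-1.0729]
Step 7: x=[2.0920] v=[-0.0690]
Step 8: x=[2.3291] v=[0.9483]
First v>=0 after going negative at step 8, time=2.0000

Answer: 2.0000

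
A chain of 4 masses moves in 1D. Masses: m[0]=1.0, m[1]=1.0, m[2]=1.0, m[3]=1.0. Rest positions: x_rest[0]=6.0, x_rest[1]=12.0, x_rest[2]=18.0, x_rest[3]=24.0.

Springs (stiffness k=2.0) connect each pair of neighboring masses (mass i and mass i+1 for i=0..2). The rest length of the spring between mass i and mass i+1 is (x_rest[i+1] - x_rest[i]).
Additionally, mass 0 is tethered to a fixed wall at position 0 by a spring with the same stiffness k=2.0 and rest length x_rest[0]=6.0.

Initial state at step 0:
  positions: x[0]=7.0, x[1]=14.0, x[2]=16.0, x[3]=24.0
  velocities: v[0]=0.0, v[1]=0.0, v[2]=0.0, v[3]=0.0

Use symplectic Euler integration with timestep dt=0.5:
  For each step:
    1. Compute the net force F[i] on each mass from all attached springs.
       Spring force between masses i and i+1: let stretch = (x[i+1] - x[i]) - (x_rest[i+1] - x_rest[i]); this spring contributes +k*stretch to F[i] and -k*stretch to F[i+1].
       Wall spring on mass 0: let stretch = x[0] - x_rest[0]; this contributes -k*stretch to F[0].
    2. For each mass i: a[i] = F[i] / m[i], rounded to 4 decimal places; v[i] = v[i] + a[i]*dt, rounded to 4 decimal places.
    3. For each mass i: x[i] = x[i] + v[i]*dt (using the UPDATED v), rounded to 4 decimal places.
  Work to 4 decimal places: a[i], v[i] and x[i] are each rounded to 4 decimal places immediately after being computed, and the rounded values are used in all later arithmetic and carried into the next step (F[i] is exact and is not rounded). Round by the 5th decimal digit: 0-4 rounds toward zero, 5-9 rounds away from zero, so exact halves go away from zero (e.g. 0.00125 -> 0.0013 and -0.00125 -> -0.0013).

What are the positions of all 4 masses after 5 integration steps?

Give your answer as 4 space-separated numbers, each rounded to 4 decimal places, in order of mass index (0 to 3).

Answer: 6.5000 10.6563 17.2813 25.3125

Derivation:
Step 0: x=[7.0000 14.0000 16.0000 24.0000] v=[0.0000 0.0000 0.0000 0.0000]
Step 1: x=[7.0000 11.5000 19.0000 23.0000] v=[0.0000 -5.0000 6.0000 -2.0000]
Step 2: x=[5.7500 10.5000 20.2500 23.0000] v=[-2.5000 -2.0000 2.5000 0.0000]
Step 3: x=[4.0000 12.0000 18.0000 24.6250] v=[-3.5000 3.0000 -4.5000 3.2500]
Step 4: x=[4.2500 12.5000 16.0625 25.9375] v=[0.5000 1.0000 -3.8750 2.6250]
Step 5: x=[6.5000 10.6563 17.2813 25.3125] v=[4.5000 -3.6875 2.4375 -1.2500]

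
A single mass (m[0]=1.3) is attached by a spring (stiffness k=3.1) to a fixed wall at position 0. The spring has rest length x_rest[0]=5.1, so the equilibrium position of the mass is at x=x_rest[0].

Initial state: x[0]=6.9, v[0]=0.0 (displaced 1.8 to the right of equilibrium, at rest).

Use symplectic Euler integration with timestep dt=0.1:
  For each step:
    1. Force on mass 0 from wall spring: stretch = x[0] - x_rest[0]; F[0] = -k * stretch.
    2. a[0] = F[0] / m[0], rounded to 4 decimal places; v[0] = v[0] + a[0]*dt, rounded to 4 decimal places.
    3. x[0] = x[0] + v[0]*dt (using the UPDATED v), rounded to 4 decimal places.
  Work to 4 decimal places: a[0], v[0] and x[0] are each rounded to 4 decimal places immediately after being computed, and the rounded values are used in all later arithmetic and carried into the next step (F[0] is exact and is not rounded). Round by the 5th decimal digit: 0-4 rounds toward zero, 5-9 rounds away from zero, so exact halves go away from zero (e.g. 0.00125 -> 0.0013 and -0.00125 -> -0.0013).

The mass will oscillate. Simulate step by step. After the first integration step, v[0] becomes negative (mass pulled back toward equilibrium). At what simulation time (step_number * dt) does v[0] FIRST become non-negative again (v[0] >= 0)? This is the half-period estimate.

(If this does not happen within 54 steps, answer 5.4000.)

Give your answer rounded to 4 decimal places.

Step 0: x=[6.9000] v=[0.0000]
Step 1: x=[6.8571] v=[-0.4292]
Step 2: x=[6.7723] v=[-0.8482]
Step 3: x=[6.6476] v=[-1.2470]
Step 4: x=[6.4860] v=[-1.6160]
Step 5: x=[6.2914] v=[-1.9465]
Step 6: x=[6.0683] v=[-2.2306]
Step 7: x=[5.8222] v=[-2.4615]
Step 8: x=[5.5588] v=[-2.6337]
Step 9: x=[5.2845] v=[-2.7431]
Step 10: x=[5.0058] v=[-2.7871]
Step 11: x=[4.7293] v=[-2.7646]
Step 12: x=[4.4617] v=[-2.6762]
Step 13: x=[4.2093] v=[-2.5240]
Step 14: x=[3.9781] v=[-2.3116]
Step 15: x=[3.7737] v=[-2.0441]
Step 16: x=[3.6009] v=[-1.7278]
Step 17: x=[3.4639] v=[-1.3703]
Step 18: x=[3.3659] v=[-0.9802]
Step 19: x=[3.3092] v=[-0.5667]
Step 20: x=[3.2952] v=[-0.1397]
Step 21: x=[3.3243] v=[0.2907]
First v>=0 after going negative at step 21, time=2.1000

Answer: 2.1000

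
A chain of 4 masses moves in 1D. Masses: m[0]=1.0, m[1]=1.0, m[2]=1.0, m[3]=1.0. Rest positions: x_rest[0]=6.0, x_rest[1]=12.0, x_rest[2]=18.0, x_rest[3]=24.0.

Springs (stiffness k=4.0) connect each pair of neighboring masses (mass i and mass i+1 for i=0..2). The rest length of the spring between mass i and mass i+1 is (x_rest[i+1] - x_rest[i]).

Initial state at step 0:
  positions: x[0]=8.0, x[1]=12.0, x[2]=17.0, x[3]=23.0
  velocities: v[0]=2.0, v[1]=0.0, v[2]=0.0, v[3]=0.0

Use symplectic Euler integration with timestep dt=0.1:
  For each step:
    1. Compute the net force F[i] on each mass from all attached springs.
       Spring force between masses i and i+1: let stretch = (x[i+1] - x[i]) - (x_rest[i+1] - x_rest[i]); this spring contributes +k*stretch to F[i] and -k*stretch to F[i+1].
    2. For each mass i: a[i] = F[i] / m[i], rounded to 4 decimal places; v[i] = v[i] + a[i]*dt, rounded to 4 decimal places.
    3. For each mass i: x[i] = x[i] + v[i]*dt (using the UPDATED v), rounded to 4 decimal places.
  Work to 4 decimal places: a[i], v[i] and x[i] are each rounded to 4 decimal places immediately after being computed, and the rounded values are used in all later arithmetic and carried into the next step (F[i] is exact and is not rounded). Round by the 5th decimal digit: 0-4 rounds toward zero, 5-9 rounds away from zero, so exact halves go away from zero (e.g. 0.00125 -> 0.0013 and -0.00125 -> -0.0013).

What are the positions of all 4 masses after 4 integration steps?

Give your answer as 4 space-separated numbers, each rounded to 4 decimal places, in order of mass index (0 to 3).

Answer: 7.9932 12.4059 17.3779 23.0232

Derivation:
Step 0: x=[8.0000 12.0000 17.0000 23.0000] v=[2.0000 0.0000 0.0000 0.0000]
Step 1: x=[8.1200 12.0400 17.0400 23.0000] v=[1.2000 0.4000 0.4000 0.0000]
Step 2: x=[8.1568 12.1232 17.1184 23.0016] v=[0.3680 0.8320 0.7840 0.0160]
Step 3: x=[8.1123 12.2476 17.2323 23.0079] v=[-0.4454 1.2435 1.1392 0.0627]
Step 4: x=[7.9932 12.4059 17.3779 23.0232] v=[-1.1913 1.5833 1.4556 0.1525]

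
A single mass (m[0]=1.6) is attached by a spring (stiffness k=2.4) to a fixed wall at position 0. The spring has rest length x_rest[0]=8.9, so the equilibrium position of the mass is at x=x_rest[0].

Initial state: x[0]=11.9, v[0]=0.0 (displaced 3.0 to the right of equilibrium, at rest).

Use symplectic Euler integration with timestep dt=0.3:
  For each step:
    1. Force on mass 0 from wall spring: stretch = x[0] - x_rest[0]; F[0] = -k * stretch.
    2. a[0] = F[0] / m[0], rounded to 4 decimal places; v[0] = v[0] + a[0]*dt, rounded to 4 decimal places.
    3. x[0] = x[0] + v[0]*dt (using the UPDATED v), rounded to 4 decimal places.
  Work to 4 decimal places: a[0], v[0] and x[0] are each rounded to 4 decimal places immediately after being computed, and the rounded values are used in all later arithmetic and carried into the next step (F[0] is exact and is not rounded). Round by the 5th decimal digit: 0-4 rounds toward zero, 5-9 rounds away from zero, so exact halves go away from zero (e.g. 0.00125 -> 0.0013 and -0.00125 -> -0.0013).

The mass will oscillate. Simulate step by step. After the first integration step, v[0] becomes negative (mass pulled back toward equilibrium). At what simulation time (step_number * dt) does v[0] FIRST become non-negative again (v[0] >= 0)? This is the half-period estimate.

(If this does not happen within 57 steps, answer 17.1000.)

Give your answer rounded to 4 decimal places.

Step 0: x=[11.9000] v=[0.0000]
Step 1: x=[11.4950] v=[-1.3500]
Step 2: x=[10.7397] v=[-2.5178]
Step 3: x=[9.7360] v=[-3.3457]
Step 4: x=[8.6194] v=[-3.7219]
Step 5: x=[7.5407] v=[-3.5956]
Step 6: x=[6.6455] v=[-2.9839]
Step 7: x=[6.0547] v=[-1.9694]
Step 8: x=[5.8480] v=[-0.6890]
Step 9: x=[6.0533] v=[0.6844]
First v>=0 after going negative at step 9, time=2.7000

Answer: 2.7000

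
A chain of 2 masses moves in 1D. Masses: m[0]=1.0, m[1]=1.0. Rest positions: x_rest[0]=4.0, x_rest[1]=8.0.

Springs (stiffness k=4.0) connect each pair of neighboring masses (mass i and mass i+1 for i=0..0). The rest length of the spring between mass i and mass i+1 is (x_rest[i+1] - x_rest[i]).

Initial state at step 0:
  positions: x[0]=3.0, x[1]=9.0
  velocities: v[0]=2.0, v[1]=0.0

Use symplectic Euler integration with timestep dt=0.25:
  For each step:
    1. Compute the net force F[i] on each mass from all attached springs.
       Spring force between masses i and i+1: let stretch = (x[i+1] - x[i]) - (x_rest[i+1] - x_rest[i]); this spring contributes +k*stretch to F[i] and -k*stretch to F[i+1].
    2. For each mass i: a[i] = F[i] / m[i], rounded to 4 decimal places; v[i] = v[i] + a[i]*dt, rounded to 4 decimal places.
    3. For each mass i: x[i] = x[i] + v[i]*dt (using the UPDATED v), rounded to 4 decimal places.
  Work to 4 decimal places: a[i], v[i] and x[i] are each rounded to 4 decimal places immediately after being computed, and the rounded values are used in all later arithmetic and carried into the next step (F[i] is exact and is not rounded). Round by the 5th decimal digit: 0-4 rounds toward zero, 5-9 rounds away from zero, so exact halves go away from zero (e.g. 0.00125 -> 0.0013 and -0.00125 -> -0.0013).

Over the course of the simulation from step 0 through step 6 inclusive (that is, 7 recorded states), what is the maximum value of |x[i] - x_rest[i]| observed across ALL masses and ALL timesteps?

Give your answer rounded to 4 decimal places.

Answer: 2.1563

Derivation:
Step 0: x=[3.0000 9.0000] v=[2.0000 0.0000]
Step 1: x=[4.0000 8.5000] v=[4.0000 -2.0000]
Step 2: x=[5.1250 7.8750] v=[4.5000 -2.5000]
Step 3: x=[5.9375 7.5625] v=[3.2500 -1.2500]
Step 4: x=[6.1563 7.8438] v=[0.8750 1.1250]
Step 5: x=[5.7969 8.7032] v=[-1.4375 3.4375]
Step 6: x=[5.1641 9.8360] v=[-2.5312 4.5312]
Max displacement = 2.1563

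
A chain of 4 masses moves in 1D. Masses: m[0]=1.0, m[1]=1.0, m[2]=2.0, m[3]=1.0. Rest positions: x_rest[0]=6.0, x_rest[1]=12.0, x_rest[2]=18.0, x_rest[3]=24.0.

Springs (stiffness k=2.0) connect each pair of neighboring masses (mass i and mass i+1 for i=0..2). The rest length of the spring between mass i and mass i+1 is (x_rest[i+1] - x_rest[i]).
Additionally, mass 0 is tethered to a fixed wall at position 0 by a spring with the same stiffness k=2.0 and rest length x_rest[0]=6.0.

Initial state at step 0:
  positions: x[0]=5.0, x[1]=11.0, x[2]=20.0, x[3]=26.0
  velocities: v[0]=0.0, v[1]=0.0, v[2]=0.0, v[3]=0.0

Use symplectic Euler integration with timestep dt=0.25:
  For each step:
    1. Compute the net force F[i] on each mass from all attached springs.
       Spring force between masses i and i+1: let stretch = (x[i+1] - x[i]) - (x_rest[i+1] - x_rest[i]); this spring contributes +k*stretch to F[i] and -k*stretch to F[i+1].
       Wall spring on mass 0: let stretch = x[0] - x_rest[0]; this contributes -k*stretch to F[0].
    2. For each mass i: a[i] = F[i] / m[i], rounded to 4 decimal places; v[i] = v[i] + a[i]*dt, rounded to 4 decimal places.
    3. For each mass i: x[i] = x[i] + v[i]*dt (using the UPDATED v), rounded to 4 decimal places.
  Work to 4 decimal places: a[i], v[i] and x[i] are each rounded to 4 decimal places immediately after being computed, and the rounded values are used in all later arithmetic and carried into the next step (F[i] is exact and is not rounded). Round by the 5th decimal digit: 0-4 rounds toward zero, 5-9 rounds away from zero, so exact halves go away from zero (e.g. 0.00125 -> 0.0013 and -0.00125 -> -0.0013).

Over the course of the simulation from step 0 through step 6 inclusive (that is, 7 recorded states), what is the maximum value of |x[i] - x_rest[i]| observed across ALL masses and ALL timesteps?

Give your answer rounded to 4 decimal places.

Step 0: x=[5.0000 11.0000 20.0000 26.0000] v=[0.0000 0.0000 0.0000 0.0000]
Step 1: x=[5.1250 11.3750 19.8125 26.0000] v=[0.5000 1.5000 -0.7500 0.0000]
Step 2: x=[5.3906 12.0235 19.4844 25.9766] v=[1.0625 2.5938 -1.3125 -0.0938]
Step 3: x=[5.8115 12.7755 19.0957 25.8916] v=[1.6837 3.0078 -1.5547 -0.3399]
Step 4: x=[6.3765 13.4470 18.7368 25.7071] v=[2.2600 2.6859 -1.4358 -0.7379]
Step 5: x=[7.0283 13.8959 18.4829 25.4013] v=[2.6070 1.7956 -1.0157 -1.2231]
Step 6: x=[7.6600 14.0597 18.3747 24.9807] v=[2.5267 0.6553 -0.4329 -1.6823]
Max displacement = 2.0597

Answer: 2.0597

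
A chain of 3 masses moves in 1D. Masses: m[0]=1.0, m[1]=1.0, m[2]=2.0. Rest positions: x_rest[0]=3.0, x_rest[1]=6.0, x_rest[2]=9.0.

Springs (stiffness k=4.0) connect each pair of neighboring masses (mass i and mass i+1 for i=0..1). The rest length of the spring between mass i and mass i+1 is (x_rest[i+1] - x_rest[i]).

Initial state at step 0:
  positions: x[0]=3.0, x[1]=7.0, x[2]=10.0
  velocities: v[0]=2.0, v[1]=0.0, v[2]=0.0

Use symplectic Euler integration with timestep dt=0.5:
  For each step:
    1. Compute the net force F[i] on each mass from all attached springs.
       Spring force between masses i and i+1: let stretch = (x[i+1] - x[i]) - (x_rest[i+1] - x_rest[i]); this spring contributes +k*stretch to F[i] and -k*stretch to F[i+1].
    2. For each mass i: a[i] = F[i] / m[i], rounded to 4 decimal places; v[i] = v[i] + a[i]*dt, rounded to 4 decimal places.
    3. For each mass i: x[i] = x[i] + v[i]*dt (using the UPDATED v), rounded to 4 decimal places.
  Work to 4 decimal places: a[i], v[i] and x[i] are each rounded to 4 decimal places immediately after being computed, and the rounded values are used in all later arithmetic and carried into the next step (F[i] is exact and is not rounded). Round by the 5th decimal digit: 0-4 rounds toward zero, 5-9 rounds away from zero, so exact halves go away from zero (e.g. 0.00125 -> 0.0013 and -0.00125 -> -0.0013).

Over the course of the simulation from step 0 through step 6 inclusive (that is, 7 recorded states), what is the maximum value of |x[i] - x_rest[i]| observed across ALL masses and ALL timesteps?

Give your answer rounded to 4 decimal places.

Step 0: x=[3.0000 7.0000 10.0000] v=[2.0000 0.0000 0.0000]
Step 1: x=[5.0000 6.0000 10.0000] v=[4.0000 -2.0000 0.0000]
Step 2: x=[5.0000 8.0000 9.5000] v=[0.0000 4.0000 -1.0000]
Step 3: x=[5.0000 8.5000 9.7500] v=[0.0000 1.0000 0.5000]
Step 4: x=[5.5000 6.7500 10.8750] v=[1.0000 -3.5000 2.2500]
Step 5: x=[4.2500 7.8750 11.4375] v=[-2.5000 2.2500 1.1250]
Step 6: x=[3.6250 8.9375 11.7188] v=[-1.2500 2.1250 0.5625]
Max displacement = 2.9375

Answer: 2.9375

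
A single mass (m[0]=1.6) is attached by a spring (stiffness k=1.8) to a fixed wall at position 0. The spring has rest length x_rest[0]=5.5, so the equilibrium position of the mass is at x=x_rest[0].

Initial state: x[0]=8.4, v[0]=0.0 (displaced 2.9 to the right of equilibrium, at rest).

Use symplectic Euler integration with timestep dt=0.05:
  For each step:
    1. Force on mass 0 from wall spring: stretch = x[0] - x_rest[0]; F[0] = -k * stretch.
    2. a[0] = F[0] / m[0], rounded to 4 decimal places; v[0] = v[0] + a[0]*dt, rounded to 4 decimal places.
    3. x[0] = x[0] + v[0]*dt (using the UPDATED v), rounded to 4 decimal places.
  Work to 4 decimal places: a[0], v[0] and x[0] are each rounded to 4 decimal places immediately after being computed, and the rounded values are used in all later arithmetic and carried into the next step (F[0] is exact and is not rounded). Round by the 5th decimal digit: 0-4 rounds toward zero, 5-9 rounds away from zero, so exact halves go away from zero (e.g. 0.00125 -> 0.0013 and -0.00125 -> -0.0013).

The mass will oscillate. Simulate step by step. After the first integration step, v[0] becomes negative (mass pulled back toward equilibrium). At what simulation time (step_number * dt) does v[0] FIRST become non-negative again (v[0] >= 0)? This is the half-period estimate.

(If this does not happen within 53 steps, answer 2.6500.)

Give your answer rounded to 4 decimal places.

Step 0: x=[8.4000] v=[0.0000]
Step 1: x=[8.3918] v=[-0.1631]
Step 2: x=[8.3755] v=[-0.3258]
Step 3: x=[8.3511] v=[-0.4875]
Step 4: x=[8.3187] v=[-0.6479]
Step 5: x=[8.2784] v=[-0.8065]
Step 6: x=[8.2303] v=[-0.9628]
Step 7: x=[8.1745] v=[-1.1164]
Step 8: x=[8.1112] v=[-1.2668]
Step 9: x=[8.0405] v=[-1.4137]
Step 10: x=[7.9627] v=[-1.5566]
Step 11: x=[7.8779] v=[-1.6951]
Step 12: x=[7.7865] v=[-1.8289]
Step 13: x=[7.6886] v=[-1.9575]
Step 14: x=[7.5846] v=[-2.0806]
Step 15: x=[7.4747] v=[-2.1979]
Step 16: x=[7.3593] v=[-2.3090]
Step 17: x=[7.2386] v=[-2.4136]
Step 18: x=[7.1130] v=[-2.5114]
Step 19: x=[6.9829] v=[-2.6021]
Step 20: x=[6.8486] v=[-2.6855]
Step 21: x=[6.7105] v=[-2.7614]
Step 22: x=[6.5690] v=[-2.8295]
Step 23: x=[6.4245] v=[-2.8896]
Step 24: x=[6.2774] v=[-2.9416]
Step 25: x=[6.1281] v=[-2.9853]
Step 26: x=[5.9771] v=[-3.0206]
Step 27: x=[5.8247] v=[-3.0474]
Step 28: x=[5.6714] v=[-3.0657]
Step 29: x=[5.5176] v=[-3.0753]
Step 30: x=[5.3638] v=[-3.0763]
Step 31: x=[5.2104] v=[-3.0686]
Step 32: x=[5.0578] v=[-3.0523]
Step 33: x=[4.9064] v=[-3.0274]
Step 34: x=[4.7567] v=[-2.9940]
Step 35: x=[4.6091] v=[-2.9522]
Step 36: x=[4.4640] v=[-2.9021]
Step 37: x=[4.3218] v=[-2.8438]
Step 38: x=[4.1829] v=[-2.7775]
Step 39: x=[4.0477] v=[-2.7034]
Step 40: x=[3.9166] v=[-2.6217]
Step 41: x=[3.7900] v=[-2.5326]
Step 42: x=[3.6682] v=[-2.4364]
Step 43: x=[3.5515] v=[-2.3334]
Step 44: x=[3.4403] v=[-2.2238]
Step 45: x=[3.3349] v=[-2.1079]
Step 46: x=[3.2356] v=[-1.9861]
Step 47: x=[3.1427] v=[-1.8587]
Step 48: x=[3.0564] v=[-1.7261]
Step 49: x=[2.9770] v=[-1.5886]
Step 50: x=[2.9047] v=[-1.4467]
Step 51: x=[2.8397] v=[-1.3007]
Step 52: x=[2.7821] v=[-1.1511]
Step 53: x=[2.7322] v=[-0.9982]
v[0] did not become non-negative within 53 steps; using fallback time=2.6500

Answer: 2.6500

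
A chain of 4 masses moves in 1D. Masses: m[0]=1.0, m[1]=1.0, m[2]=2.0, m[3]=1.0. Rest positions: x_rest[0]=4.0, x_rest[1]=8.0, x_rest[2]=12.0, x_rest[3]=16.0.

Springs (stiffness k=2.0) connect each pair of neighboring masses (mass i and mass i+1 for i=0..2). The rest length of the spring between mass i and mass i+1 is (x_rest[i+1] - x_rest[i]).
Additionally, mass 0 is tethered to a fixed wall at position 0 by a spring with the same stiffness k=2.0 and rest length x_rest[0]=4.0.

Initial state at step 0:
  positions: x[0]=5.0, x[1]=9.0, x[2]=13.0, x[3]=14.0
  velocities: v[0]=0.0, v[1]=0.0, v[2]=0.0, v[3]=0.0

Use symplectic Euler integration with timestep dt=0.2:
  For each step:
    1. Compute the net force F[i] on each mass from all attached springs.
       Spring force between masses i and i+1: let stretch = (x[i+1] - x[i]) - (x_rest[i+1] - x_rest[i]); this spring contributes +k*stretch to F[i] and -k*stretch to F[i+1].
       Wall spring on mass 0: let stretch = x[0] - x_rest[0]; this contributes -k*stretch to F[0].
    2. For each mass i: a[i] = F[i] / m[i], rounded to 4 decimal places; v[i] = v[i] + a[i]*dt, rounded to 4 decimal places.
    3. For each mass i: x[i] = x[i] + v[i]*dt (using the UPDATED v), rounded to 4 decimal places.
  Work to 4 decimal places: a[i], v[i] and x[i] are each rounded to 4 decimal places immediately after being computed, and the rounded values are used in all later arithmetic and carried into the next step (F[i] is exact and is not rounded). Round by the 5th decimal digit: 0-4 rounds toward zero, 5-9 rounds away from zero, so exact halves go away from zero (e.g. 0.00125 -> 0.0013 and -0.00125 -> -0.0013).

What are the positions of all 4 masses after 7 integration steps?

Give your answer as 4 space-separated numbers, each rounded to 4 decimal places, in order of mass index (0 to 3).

Step 0: x=[5.0000 9.0000 13.0000 14.0000] v=[0.0000 0.0000 0.0000 0.0000]
Step 1: x=[4.9200 9.0000 12.8800 14.2400] v=[-0.4000 0.0000 -0.6000 1.2000]
Step 2: x=[4.7728 8.9840 12.6592 14.6912] v=[-0.7360 -0.0800 -1.1040 2.2560]
Step 3: x=[4.5807 8.9251 12.3727 15.2998] v=[-0.9606 -0.2944 -1.4326 3.0432]
Step 4: x=[4.3697 8.7945 12.0654 15.9943] v=[-1.0551 -0.6531 -1.5367 3.4724]
Step 5: x=[4.1631 8.5716 11.7844 16.6945] v=[-1.0331 -1.1147 -1.4051 3.5008]
Step 6: x=[3.9761 8.2530 11.5713 17.3219] v=[-0.9349 -1.5930 -1.0656 3.1368]
Step 7: x=[3.8132 7.8577 11.4555 17.8092] v=[-0.8146 -1.9764 -0.5791 2.4366]

Answer: 3.8132 7.8577 11.4555 17.8092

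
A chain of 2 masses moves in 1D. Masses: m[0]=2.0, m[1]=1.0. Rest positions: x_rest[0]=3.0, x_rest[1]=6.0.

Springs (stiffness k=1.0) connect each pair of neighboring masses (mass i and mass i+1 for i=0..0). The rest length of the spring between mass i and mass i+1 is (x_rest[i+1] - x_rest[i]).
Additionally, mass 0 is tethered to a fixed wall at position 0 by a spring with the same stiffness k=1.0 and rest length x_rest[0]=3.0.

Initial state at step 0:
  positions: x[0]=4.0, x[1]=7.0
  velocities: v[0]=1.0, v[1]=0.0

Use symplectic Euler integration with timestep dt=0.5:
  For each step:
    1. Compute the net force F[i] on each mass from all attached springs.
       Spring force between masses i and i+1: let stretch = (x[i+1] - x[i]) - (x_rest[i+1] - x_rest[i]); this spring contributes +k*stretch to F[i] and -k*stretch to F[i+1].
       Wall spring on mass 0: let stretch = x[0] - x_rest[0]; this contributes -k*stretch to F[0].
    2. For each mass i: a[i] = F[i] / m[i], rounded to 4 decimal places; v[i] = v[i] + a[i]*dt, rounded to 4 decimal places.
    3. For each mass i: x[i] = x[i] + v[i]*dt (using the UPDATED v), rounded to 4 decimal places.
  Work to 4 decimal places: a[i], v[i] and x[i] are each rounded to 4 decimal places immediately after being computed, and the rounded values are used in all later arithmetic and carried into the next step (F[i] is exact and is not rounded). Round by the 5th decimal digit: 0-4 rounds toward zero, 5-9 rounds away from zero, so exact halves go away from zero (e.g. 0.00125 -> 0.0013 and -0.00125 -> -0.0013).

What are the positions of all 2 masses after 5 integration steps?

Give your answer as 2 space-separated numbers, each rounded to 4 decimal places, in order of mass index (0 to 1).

Step 0: x=[4.0000 7.0000] v=[1.0000 0.0000]
Step 1: x=[4.3750 7.0000] v=[0.7500 0.0000]
Step 2: x=[4.5313 7.0938] v=[0.3125 0.1875]
Step 3: x=[4.4415 7.2970] v=[-0.1797 0.4063]
Step 4: x=[4.1534 7.5363] v=[-0.5762 0.4786]
Step 5: x=[3.7690 7.6799] v=[-0.7689 0.2872]

Answer: 3.7690 7.6799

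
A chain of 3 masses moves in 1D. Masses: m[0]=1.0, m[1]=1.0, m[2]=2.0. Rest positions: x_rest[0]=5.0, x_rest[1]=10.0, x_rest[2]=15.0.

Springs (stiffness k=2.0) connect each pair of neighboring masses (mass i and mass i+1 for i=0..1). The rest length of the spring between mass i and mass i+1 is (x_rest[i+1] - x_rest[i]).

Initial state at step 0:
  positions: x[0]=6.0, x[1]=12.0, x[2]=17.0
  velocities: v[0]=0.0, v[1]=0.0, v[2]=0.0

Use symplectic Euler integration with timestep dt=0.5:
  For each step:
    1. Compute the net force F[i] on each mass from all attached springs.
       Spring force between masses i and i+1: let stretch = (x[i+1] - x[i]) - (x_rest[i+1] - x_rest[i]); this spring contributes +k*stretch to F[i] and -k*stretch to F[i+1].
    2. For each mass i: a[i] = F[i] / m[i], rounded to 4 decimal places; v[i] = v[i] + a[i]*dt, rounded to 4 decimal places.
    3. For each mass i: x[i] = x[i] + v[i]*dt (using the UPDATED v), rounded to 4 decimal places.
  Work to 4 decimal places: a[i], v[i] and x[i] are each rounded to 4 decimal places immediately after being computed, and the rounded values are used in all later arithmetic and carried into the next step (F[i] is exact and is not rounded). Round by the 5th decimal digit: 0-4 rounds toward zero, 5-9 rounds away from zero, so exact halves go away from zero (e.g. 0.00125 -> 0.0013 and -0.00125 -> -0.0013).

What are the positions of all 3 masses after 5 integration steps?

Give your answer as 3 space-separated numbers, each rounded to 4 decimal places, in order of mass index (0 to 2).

Step 0: x=[6.0000 12.0000 17.0000] v=[0.0000 0.0000 0.0000]
Step 1: x=[6.5000 11.5000 17.0000] v=[1.0000 -1.0000 0.0000]
Step 2: x=[7.0000 11.2500 16.8750] v=[1.0000 -0.5000 -0.2500]
Step 3: x=[7.1250 11.6875 16.5938] v=[0.2500 0.8750 -0.5625]
Step 4: x=[7.0313 12.2969 16.3360] v=[-0.1875 1.2188 -0.5157]
Step 5: x=[7.0704 12.2931 16.3184] v=[0.0781 -0.0077 -0.0353]

Answer: 7.0704 12.2931 16.3184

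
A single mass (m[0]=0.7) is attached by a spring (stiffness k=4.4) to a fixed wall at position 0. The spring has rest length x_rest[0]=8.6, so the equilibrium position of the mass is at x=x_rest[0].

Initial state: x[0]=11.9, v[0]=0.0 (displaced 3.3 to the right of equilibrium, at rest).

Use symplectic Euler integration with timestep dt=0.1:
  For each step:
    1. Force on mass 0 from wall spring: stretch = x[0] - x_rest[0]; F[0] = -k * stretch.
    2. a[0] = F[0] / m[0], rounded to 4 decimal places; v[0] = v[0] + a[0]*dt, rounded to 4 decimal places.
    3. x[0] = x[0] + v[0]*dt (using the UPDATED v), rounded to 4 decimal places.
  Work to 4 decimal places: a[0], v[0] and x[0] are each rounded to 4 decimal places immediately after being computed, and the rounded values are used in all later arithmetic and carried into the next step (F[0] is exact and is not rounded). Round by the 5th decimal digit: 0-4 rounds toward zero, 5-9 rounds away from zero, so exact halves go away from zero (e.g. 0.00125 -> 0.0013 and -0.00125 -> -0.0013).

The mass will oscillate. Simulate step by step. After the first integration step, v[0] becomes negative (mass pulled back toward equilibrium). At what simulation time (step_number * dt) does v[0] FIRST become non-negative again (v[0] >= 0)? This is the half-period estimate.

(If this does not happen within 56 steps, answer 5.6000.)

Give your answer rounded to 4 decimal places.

Answer: 1.3000

Derivation:
Step 0: x=[11.9000] v=[0.0000]
Step 1: x=[11.6926] v=[-2.0743]
Step 2: x=[11.2908] v=[-4.0182]
Step 3: x=[10.7198] v=[-5.7096]
Step 4: x=[10.0156] v=[-7.0421]
Step 5: x=[9.2224] v=[-7.9319]
Step 6: x=[8.3901] v=[-8.3231]
Step 7: x=[7.5710] v=[-8.1912]
Step 8: x=[6.8166] v=[-7.5444]
Step 9: x=[6.1743] v=[-6.4234]
Step 10: x=[5.6844] v=[-4.8987]
Step 11: x=[5.3778] v=[-3.0660]
Step 12: x=[5.2737] v=[-1.0406]
Step 13: x=[5.3787] v=[1.0502]
First v>=0 after going negative at step 13, time=1.3000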